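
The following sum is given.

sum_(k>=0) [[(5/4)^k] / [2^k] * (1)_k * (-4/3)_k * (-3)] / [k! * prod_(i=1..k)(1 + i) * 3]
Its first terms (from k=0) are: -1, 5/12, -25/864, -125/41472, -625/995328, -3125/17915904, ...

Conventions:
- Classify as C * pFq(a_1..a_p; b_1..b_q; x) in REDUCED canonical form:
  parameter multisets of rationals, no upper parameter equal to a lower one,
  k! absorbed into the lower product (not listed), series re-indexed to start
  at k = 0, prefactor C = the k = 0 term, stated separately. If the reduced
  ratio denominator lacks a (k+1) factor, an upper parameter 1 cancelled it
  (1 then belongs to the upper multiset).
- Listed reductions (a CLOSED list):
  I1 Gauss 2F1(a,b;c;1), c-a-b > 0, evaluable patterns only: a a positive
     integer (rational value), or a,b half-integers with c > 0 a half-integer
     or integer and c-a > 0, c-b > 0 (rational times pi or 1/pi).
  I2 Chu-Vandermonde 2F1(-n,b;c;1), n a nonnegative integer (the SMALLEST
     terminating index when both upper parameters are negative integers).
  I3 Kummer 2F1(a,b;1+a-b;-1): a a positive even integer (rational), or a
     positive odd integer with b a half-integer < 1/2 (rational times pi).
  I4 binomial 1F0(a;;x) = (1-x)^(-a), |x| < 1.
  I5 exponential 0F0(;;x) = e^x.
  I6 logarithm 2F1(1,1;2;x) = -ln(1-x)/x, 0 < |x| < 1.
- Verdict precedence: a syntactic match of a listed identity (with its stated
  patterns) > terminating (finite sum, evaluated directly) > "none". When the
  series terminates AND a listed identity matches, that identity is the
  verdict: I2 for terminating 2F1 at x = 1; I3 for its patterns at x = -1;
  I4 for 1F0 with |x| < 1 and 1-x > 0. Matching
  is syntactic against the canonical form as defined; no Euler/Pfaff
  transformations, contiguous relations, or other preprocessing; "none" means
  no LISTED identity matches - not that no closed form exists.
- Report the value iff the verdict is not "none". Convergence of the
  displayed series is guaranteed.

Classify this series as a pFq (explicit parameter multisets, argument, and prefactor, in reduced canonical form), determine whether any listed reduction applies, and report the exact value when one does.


Reduced: x = 5/8, 2F1, upper = {-4/3, 1}, lower = {2}, C = -1. Verdict: none here - no I1-I6 shape fits x = 5/8 with lower {2}.

First insight: x = (5/8) and the lower running product (C = -1, x = 5/8) is a rising factorial.
Consecutive-term ratio: r(k) = (5/8) * (k-4/3) (k+1) / [(k+2) (k+1)] - rational; roots negated = parameters, x = (5/8), C = -1.


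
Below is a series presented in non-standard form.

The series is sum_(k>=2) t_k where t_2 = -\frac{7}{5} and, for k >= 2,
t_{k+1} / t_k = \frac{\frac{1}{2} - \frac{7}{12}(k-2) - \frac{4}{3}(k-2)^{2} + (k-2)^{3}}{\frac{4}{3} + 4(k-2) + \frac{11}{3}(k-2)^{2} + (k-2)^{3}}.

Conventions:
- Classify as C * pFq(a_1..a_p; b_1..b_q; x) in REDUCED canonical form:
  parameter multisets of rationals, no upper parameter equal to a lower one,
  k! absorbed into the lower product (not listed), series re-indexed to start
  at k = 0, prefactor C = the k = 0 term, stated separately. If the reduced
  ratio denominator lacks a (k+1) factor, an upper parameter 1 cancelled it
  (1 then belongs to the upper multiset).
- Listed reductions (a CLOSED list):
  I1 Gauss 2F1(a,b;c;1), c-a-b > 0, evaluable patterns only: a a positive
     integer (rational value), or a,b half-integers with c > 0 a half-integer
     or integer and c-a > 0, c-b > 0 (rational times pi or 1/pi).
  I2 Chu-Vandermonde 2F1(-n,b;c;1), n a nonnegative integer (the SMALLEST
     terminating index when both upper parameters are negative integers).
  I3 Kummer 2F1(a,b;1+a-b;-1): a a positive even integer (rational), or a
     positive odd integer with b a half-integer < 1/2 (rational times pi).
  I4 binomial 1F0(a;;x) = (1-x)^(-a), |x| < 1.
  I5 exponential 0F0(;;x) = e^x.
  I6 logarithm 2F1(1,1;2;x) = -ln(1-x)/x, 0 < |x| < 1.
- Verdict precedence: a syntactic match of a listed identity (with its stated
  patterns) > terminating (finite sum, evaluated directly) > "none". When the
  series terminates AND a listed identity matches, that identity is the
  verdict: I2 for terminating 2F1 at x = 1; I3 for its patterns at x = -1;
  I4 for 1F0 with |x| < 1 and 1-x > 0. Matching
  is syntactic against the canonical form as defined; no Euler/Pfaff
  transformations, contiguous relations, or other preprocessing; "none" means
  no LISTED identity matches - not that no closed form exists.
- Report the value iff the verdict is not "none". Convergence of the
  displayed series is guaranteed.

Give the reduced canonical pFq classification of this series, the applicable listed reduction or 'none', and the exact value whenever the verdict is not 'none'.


This is -\frac{7}{5} * 2F1(-\frac{3}{2}, -\frac{1}{2}; 2; 1) in reduced canonical form. Verdict: the half-integer Gauss pattern (I1) matches (x = 1; upper {-\frac{3}{2}, -\frac{1}{2}} half-integers, c = 2 in the evaluable pattern). Its exact value is \left(-\frac{448}{75}\right) / \pi.

Key observation: with t_0 = -\frac{7}{5}, the expanded ratio factors over Q; prefactor -7/5, roots give parameters.
Ratio: r(k) = 1 * (k-\frac{3}{2}) (k-\frac{1}{2}) / [(k+2) (k+1)] - poly over poly, x = 1 from leading terms; C = -\frac{7}{5} at k = 0.


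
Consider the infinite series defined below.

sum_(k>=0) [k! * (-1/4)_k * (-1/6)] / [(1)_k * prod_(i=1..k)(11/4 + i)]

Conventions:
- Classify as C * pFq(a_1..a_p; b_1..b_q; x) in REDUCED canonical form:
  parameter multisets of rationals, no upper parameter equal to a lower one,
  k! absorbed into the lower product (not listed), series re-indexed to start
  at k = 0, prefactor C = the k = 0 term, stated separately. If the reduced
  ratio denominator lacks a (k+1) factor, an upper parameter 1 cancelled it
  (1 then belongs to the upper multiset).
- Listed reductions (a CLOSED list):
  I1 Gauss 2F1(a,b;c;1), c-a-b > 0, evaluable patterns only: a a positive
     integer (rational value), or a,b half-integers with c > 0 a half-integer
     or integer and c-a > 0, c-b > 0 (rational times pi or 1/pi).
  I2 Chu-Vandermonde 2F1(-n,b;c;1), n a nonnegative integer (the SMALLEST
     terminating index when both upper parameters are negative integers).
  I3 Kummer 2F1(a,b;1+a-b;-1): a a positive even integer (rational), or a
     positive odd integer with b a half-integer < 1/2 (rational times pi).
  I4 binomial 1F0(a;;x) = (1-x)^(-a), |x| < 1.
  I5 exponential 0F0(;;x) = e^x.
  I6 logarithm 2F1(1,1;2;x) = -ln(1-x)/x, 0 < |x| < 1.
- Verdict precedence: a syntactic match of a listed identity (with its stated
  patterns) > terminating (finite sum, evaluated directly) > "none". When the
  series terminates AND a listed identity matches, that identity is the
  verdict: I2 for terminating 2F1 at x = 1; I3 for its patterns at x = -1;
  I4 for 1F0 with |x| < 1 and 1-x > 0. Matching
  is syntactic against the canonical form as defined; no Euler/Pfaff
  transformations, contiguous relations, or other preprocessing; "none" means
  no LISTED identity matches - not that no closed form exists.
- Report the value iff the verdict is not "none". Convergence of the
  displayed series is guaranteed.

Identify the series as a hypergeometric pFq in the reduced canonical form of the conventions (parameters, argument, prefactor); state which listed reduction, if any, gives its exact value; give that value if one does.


Prefactor -1/6, argument 1: 2F1 with upper {-1/4, 1} over lower {15/4}. Verdict: Gauss's theorem (I1) matches (x = 1: the Gamma ratio telescopes since c-a-b = 3 > 0 and a = 1 in Z>0). Its exact value is -11/72.

First insight: x = 1 and the lower running product (C = -1/6) is a rising factorial.
Consecutive-term ratio: r(k) = 1 * (k-1/4) (k+1) / [(k+15/4) (k+1)] ; factor over Q: parameters, x = 1, and C = -1/6.


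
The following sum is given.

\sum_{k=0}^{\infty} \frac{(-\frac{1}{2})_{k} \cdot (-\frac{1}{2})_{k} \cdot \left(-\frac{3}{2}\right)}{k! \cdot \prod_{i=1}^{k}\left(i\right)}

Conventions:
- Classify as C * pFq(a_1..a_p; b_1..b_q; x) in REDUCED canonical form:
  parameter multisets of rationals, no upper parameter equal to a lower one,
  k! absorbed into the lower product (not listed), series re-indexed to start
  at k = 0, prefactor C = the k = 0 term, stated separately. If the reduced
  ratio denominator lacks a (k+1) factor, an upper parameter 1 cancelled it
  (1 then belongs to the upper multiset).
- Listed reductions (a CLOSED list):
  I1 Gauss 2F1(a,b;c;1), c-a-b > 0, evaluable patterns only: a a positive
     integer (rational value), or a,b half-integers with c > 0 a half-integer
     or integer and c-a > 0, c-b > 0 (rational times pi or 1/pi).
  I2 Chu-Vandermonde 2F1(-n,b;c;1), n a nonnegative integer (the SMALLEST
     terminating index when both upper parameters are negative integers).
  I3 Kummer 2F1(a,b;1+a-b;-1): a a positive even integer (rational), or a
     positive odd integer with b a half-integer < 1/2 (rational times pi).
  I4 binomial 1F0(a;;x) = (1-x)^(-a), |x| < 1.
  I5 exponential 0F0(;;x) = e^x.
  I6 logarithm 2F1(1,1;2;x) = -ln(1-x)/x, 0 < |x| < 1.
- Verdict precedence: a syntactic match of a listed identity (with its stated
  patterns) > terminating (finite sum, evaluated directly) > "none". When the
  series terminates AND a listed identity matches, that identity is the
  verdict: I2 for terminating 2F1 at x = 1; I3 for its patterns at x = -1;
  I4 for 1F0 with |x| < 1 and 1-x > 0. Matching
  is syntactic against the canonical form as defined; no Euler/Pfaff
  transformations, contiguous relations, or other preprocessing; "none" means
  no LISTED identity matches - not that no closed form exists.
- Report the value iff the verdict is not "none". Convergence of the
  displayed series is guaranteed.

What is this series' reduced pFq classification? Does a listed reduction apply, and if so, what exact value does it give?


The series (x = 1) is 2F1: upper {-\frac{1}{2}, -\frac{1}{2}}, lower {1}, prefactor -\frac{3}{2}. Verdict: Gauss's theorem I1 (half-integer case) applies (x = 1; upper {-\frac{1}{2}, -\frac{1}{2}} half-integers, c = 1 in the evaluable pattern). Sum: \left(-6\right) / \pi.

Structural cue: with t_0 = -\frac{3}{2}, the denominator's factorial ratio (C = -3/2, x = 1) is a lower Pochhammer.
Step ratio: r(k) = 1 * (k-\frac{1}{2}) (k-\frac{1}{2}) / [(k+1) (k+1)] - poly over poly, x = 1 from leading terms; C = -\frac{3}{2} at k = 0.


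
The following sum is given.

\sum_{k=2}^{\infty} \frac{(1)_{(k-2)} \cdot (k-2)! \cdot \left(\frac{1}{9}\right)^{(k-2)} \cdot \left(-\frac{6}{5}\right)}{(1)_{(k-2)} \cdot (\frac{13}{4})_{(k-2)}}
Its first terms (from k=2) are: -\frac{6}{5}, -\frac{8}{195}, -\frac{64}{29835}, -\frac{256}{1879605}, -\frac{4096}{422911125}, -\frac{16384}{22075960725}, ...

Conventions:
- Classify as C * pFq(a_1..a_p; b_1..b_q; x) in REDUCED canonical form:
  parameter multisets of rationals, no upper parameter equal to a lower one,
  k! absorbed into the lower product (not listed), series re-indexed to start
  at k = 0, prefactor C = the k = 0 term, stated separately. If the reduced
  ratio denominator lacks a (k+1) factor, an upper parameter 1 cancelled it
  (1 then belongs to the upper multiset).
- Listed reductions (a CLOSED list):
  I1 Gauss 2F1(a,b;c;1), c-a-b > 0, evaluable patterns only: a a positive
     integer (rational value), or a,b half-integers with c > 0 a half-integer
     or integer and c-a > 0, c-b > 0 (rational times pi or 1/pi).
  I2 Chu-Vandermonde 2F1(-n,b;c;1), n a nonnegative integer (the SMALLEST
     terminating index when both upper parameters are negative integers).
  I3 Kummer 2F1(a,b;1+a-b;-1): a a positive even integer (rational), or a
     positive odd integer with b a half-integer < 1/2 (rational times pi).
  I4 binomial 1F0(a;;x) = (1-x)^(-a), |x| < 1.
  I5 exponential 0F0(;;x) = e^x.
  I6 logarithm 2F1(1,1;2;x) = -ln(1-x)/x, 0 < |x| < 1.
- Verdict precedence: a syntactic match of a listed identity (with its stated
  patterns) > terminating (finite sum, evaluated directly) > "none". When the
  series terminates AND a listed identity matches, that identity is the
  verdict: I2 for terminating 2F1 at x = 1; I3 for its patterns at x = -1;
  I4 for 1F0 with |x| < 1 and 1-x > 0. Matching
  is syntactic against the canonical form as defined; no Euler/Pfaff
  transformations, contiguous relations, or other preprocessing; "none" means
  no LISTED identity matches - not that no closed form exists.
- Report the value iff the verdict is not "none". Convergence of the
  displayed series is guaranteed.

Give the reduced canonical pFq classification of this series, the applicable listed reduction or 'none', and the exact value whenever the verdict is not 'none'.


Canonical form: C = -\frac{6}{5} times 2F1 with upper {1, 1}, lower {\frac{13}{4}}, x = \frac{1}{9}. Verdict: none - at argument \frac{1}{9} the multisets {1, 1} ; {\frac{13}{4}} match no listed identity.

The tell: t_0 = -\frac{6}{5} here, and (1)_k (C = -6/5) is k! itself.
Term ratio: r(k) = \frac{1}{9} * (k+1) (k+1) / [(k+\frac{13}{4}) (k+1)] ; factor over Q: parameters, x = \frac{1}{9}, and C = -\frac{6}{5}.


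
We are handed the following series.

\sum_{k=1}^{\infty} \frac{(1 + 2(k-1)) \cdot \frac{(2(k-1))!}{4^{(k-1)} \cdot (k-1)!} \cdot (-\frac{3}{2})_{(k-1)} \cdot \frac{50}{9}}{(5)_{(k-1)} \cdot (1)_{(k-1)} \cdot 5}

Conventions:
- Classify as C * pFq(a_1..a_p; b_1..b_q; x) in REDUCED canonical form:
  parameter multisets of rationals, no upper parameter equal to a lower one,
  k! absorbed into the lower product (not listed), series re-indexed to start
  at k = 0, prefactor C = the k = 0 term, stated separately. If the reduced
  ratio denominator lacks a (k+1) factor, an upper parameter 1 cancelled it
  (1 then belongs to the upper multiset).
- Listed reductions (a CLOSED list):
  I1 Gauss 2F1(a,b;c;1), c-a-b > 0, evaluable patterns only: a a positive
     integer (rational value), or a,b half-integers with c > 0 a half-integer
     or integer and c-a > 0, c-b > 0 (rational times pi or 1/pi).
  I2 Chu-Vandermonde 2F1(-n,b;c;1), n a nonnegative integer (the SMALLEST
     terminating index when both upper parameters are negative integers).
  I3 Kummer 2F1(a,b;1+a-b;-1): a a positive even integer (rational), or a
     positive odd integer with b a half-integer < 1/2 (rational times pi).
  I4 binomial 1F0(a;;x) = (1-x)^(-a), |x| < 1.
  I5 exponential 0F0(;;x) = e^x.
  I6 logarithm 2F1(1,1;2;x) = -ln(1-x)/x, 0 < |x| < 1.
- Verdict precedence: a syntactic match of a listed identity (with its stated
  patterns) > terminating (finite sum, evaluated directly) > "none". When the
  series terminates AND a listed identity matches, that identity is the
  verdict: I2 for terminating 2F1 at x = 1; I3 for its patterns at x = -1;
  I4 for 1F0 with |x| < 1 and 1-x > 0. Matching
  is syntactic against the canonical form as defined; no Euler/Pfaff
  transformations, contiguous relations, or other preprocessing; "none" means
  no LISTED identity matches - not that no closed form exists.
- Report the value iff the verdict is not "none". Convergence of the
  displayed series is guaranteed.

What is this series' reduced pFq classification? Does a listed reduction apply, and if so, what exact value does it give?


x = 1 here; the reduced form reads 2F1, upper {-\frac{3}{2}, \frac{3}{2}}, lower {5}, C = \frac{10}{9}. Verdict: this is Gauss (I1, half-integer pattern) (x = 1; upper {-\frac{3}{2}, \frac{3}{2}} half-integers, c = 5 in the evaluable pattern). Hence: \frac{65536}{31185} / \pi.

Structural cue: from the first term \frac{10}{9}: (1)_k (C = 10/9) is k! itself.
Consecutive-term ratio: r(k) = 1 * (k-\frac{3}{2}) (k+\frac{3}{2}) / [(k+5) (k+1)] - rational in k. x = 1; t_0 = \frac{10}{9}; negate the roots.


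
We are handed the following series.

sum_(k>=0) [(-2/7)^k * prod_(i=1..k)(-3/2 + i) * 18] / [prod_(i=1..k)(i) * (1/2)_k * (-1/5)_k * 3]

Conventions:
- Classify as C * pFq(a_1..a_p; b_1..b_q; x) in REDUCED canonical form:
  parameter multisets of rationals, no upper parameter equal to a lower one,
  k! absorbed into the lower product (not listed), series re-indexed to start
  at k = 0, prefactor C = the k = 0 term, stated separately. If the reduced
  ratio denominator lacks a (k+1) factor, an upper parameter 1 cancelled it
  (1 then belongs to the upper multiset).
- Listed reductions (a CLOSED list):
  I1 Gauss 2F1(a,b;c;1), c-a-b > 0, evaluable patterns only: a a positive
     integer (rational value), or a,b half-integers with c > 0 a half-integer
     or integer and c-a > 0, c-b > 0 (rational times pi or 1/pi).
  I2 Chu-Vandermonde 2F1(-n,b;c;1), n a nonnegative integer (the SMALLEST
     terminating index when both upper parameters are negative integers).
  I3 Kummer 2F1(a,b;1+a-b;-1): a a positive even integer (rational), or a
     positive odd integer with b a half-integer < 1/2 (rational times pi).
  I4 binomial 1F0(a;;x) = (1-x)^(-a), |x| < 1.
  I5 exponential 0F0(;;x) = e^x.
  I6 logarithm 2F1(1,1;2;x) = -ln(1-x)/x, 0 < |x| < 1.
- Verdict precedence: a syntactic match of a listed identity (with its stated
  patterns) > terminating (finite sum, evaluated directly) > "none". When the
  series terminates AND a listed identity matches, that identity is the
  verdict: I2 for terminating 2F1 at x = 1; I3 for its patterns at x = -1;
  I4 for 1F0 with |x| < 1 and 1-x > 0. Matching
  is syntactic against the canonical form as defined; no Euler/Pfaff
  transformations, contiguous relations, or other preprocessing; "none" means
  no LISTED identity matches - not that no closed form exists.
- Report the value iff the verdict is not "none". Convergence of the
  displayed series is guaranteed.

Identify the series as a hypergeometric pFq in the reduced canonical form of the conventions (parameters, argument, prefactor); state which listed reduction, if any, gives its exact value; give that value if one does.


Canonical form: C = 6 times 1F2 with upper {-1/2}, lower {-1/5, 1/2}, x = -2/7. Verdict: none. A 1F2 with upper {-1/2} fits none of I1-I6 at x = -2/7; the sum runs forever.

First insight: t_0 being 6, the product of the first k integers (prefactor 6) is k!.
Consecutive-term ratio: r(k) = (-2/7) * (k-1/2) / [(k-1/5) (k+1/2) (k+1)] ; factor over Q: parameters, x = (-2/7), and C = 6.


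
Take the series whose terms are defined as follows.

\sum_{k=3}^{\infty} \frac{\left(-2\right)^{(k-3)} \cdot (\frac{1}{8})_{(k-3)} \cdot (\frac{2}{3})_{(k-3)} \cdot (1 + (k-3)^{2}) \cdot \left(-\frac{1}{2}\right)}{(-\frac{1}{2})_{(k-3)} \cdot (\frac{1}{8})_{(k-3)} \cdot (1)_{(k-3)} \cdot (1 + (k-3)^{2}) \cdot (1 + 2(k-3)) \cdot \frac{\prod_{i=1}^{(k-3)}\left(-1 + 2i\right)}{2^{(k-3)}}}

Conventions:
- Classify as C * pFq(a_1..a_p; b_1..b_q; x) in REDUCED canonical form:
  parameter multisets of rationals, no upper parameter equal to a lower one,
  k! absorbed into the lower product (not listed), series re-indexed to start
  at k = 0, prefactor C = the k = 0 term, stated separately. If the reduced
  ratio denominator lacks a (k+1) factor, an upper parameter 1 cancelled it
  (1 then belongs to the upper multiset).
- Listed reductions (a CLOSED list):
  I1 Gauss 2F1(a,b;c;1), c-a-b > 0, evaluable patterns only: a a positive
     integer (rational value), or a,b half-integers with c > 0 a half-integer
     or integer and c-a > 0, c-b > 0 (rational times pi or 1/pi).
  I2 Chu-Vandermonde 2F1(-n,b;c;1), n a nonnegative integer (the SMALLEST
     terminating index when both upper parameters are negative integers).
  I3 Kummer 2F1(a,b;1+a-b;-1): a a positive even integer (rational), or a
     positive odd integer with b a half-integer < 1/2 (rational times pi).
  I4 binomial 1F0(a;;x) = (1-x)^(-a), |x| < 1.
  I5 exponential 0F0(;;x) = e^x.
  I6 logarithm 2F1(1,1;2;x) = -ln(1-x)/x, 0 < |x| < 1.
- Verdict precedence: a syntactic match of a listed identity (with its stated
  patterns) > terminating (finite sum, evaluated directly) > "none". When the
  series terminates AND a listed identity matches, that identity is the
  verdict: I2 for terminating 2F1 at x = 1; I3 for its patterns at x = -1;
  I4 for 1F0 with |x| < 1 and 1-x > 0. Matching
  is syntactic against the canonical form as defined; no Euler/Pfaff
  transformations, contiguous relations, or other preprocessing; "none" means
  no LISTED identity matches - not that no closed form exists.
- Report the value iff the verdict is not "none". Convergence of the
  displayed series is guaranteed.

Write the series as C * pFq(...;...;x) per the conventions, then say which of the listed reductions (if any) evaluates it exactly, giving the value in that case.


Key observation: from the first term -\frac{1}{2}: the lower (2k+1) factor (C = -1/2) shifts a half-integer Pochhammer.
Consecutive-term ratio: r(k) = -2 * (k+\frac{2}{3}) / [(k-\frac{1}{2}) (k+\frac{3}{2}) (k+1)] - poly over poly, x = -2 from leading terms; C = -\frac{1}{2} at k = 0.

x = -2 here; the reduced form reads 1F2, upper {\frac{2}{3}}, lower {-\frac{1}{2}, \frac{3}{2}}, C = -\frac{1}{2}. Verdict: none - this 1F2 at x = -2 matches no listed pattern, and upper {\frac{2}{3}} holds no stopper.


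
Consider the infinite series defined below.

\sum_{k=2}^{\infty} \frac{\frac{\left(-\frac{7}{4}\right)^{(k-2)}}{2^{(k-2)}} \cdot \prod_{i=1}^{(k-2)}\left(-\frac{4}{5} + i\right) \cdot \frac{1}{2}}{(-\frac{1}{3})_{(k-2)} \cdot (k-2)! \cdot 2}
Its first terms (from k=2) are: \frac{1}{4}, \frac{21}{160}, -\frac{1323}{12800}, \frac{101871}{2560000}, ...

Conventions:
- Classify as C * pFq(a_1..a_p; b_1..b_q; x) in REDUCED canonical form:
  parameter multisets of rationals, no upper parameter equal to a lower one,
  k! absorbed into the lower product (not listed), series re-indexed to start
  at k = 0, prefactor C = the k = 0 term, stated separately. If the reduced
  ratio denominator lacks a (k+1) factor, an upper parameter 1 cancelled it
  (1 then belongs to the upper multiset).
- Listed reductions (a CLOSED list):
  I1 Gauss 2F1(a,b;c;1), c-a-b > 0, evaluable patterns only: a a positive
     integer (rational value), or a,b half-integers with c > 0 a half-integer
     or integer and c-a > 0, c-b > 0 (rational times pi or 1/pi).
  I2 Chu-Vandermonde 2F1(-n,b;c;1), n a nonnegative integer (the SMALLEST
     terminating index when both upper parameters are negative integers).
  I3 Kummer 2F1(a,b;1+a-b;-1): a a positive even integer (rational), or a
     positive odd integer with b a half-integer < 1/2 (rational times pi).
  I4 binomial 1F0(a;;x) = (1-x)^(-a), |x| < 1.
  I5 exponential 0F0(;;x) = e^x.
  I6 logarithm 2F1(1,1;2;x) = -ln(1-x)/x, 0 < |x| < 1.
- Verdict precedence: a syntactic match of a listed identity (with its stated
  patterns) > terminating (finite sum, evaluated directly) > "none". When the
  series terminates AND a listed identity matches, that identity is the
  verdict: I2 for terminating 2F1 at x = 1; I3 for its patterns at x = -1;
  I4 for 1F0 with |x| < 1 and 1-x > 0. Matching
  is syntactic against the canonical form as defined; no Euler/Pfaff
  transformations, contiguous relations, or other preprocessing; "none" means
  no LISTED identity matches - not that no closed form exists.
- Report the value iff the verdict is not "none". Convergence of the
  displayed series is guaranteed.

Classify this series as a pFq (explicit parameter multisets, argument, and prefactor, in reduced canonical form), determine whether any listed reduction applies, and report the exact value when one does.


Reduced: x = -\frac{7}{8}, 1F1, upper = {\frac{1}{5}}, lower = {-\frac{1}{3}}, C = \frac{1}{4}. Verdict: none. No listed pattern accepts 1F1(\frac{1}{5}; -\frac{1}{3}; -\frac{7}{8}).

First insight: from the first term \frac{1}{4}: the constant factors (C = 1/4) combine into one prefactor.
Term ratio: r(k) = -\frac{7}{8} * (k+\frac{1}{5}) / [(k-\frac{1}{3}) (k+1)] - rational in k, leading ratio -\frac{7}{8}; with t_0 = \frac{1}{4}, classification follows.


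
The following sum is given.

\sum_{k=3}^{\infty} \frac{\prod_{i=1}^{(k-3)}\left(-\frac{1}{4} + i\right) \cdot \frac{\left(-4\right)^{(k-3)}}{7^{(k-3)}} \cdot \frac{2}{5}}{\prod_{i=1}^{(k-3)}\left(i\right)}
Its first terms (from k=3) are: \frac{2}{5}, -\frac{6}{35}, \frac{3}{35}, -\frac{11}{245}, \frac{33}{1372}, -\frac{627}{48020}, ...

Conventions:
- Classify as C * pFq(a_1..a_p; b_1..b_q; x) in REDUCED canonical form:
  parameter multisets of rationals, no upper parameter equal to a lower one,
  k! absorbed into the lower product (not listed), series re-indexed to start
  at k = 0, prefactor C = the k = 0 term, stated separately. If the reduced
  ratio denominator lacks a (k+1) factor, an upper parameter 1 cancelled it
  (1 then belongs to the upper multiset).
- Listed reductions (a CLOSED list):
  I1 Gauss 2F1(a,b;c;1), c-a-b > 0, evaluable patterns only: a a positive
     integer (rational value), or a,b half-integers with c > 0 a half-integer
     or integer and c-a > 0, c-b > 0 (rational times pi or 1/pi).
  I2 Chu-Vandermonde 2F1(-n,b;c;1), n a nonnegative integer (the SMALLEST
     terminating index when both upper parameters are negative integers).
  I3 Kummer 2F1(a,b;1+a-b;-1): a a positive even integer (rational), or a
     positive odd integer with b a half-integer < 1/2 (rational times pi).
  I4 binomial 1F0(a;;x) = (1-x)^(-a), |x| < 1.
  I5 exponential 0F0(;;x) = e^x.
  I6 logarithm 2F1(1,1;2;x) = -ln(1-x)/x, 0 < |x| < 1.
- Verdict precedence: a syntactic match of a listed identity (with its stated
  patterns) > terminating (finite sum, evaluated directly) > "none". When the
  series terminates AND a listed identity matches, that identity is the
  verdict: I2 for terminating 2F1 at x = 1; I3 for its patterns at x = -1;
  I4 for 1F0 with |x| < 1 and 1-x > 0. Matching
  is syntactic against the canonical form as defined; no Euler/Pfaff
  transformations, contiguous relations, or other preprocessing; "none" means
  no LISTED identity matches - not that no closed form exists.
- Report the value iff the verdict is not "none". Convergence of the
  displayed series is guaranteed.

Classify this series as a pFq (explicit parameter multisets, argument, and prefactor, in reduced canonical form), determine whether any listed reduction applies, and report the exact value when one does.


Reduced: x = -\frac{4}{7}, 1F0, upper = {\frac{3}{4}}, lower = {-}, C = \frac{2}{5}. Verdict at x = -\frac{4}{7}: the binomial series (I4) matches (the 1F0 binomial series: exponent -3/4, x = -\frac{4}{7}). Sum: \frac{2}{5} \cdot \left(\frac{11}{7}\right)^{-\frac{3}{4}}.

Structural cue: t_0 being \frac{2}{5}, the running product (C = 2/5) telescopes to a rising factorial.
Adjacent-term ratio: r(k) = -\frac{4}{7} * (k+\frac{3}{4}) / [(k+1)] - poly over poly, x = -\frac{4}{7} from leading terms; C = \frac{2}{5} at k = 0.


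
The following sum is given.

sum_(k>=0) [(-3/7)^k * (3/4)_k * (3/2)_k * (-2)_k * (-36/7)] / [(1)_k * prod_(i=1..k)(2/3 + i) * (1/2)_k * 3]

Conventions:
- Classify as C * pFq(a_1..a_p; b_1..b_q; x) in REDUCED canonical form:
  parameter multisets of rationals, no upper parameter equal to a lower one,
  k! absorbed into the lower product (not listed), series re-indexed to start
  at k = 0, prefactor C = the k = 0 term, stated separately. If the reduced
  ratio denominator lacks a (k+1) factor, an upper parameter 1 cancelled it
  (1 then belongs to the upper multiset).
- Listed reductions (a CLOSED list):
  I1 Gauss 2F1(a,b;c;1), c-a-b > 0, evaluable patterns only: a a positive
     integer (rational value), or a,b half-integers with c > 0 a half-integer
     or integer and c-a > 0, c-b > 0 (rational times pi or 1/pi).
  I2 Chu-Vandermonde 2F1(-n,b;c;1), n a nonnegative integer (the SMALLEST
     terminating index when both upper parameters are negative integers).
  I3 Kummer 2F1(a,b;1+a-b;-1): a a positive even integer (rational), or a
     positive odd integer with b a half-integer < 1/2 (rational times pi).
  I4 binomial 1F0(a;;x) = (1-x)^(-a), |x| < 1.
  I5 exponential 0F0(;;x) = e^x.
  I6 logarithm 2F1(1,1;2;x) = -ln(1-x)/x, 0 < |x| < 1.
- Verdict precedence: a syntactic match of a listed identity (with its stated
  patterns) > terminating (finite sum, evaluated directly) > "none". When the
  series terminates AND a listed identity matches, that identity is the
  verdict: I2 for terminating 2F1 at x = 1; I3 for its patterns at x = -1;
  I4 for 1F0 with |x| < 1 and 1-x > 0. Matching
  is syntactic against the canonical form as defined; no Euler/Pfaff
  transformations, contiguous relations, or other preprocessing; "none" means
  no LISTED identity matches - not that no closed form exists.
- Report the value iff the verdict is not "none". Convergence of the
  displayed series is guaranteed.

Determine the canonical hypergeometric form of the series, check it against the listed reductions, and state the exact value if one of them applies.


Prefactor -12/7, argument -3/7: 3F2 with upper {-2, 3/4, 3/2} over lower {1/2, 5/3}. Verdict: terminating - the sum ends at index 2 because -2 is a negative integer; exact evaluation follows. Value: -32637/7840.

Structural cue: x = (-3/7) and the lower running product (C = -12/7) is a rising factorial.
Adjacent-term ratio: r(k) = (-3/7) * (k-2) (k+3/4) (k+3/2) / [(k+1/2) (k+5/3) (k+1)] - poly over poly, x = (-3/7) from leading terms; C = -12/7 at k = 0.


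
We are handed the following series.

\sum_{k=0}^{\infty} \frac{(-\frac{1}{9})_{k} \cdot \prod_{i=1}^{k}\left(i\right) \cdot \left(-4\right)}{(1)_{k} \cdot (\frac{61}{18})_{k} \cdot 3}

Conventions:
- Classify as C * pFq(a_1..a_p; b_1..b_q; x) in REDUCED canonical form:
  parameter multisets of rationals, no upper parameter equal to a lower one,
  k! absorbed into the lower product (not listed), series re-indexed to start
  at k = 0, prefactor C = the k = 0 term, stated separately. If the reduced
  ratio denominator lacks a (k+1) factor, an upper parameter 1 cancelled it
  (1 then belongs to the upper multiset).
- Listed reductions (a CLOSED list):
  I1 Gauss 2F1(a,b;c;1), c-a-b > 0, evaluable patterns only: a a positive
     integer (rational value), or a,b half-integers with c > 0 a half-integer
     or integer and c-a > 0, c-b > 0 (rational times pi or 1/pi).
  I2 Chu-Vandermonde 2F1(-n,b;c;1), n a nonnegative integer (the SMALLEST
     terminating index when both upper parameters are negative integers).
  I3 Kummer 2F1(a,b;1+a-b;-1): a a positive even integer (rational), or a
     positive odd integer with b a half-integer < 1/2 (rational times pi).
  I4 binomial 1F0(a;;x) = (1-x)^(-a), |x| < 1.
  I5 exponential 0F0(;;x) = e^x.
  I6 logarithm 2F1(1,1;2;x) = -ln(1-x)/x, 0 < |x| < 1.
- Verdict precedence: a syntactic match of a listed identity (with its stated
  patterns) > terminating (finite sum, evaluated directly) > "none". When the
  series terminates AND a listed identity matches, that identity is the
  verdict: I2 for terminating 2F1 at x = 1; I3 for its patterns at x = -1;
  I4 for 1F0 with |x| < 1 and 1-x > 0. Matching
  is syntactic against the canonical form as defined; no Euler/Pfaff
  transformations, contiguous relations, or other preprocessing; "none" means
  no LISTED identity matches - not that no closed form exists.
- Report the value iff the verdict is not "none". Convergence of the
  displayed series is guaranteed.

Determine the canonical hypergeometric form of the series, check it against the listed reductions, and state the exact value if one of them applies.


With C = -\frac{4}{3}: the canonical form is 2F1(-\frac{1}{9}, 1; \frac{61}{18}; 1). Verdict (x = 1): the Gauss summation I1 applies (x = 1: the Gamma ratio telescopes since c-a-b = 5/2 > 0 and a = 1 in Z>0). Its exact value is -\frac{172}{135}.

Structural cue: from the first term -\frac{4}{3}: (1)_k (prefactor -4/3) is k! itself.
Step ratio: r(k) = 1 * (k-\frac{1}{9}) (k+1) / [(k+\frac{61}{18}) (k+1)] - rational in k. x = 1; t_0 = -\frac{4}{3}; negate the roots.


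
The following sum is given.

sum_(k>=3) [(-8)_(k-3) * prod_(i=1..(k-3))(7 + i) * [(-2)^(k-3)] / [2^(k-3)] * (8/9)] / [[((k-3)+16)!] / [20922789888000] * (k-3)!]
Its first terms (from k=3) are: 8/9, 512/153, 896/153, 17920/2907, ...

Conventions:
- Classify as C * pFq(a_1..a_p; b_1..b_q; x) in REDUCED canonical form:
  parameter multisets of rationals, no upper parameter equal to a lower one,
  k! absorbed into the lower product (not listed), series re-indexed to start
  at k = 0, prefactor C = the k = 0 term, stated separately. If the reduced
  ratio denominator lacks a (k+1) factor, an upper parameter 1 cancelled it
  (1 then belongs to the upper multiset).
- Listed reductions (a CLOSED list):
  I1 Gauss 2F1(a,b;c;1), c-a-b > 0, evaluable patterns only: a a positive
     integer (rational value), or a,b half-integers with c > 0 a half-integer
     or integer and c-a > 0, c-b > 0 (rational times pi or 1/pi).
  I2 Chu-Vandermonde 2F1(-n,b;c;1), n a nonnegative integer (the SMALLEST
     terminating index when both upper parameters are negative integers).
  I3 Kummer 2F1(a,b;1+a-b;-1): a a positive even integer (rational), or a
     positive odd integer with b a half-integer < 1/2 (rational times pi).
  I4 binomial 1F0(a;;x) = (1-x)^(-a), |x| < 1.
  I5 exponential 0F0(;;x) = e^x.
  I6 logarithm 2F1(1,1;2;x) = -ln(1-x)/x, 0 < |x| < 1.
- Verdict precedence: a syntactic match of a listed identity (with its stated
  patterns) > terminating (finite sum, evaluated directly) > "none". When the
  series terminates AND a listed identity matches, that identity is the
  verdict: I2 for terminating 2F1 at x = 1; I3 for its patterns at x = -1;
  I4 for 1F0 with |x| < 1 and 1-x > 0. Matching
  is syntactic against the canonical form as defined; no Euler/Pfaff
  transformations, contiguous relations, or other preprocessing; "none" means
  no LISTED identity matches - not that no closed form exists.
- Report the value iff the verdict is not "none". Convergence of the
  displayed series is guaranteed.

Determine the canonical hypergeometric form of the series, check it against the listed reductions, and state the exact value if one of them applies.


This is 8/9 * 2F1(-8, 8; 17; -1) in reduced canonical form. Verdict: the Kummer evaluation I3 applies (x = -1; c = 17 equals 1+a-b for upper {-8, 8}: listed pattern). Exact value: 208/9.

First insight: t_0 = 8/9 here, and the denominator's factorial ratio (prefactor 8/9) is a lower Pochhammer.
Adjacent-term ratio: r(k) = (-1) * (k-8) (k+8) / [(k+17) (k+1)] - rational in k. x = (-1); t_0 = 8/9; negate the roots.


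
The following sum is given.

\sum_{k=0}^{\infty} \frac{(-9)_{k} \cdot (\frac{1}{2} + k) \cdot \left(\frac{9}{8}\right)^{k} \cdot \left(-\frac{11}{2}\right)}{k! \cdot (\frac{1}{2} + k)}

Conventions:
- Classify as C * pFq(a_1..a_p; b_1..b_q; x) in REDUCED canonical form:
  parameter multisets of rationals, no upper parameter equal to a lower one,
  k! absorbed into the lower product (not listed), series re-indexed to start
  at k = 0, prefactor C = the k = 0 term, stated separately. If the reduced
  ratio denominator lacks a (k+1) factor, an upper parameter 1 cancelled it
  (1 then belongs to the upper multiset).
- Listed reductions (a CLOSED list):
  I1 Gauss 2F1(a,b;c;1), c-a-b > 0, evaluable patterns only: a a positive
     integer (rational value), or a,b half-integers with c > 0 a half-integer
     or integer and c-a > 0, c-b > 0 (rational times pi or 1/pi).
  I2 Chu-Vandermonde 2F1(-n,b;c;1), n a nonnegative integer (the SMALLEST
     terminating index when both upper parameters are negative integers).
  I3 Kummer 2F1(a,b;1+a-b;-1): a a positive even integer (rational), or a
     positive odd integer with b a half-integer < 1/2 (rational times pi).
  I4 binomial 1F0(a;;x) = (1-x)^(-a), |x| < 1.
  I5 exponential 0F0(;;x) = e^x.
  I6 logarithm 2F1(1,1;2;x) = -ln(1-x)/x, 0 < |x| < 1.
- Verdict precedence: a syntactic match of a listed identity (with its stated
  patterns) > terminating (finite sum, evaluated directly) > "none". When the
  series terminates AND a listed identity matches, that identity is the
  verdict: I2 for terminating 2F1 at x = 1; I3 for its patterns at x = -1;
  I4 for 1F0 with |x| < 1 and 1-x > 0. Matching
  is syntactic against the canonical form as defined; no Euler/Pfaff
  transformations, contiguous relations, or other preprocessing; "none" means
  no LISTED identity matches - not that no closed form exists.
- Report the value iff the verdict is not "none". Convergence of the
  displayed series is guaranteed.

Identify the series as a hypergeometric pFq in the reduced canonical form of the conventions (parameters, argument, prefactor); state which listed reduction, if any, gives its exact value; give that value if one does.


At argument \frac{9}{8}: a 1F0 with upper {-9}, lower {-}, scaled by C = -\frac{11}{2}. Verdict: terminating - upper -9 stops the sum at k = 9; the 10 terms are added exactly. Its exact value is \frac{11}{268435456}.

Key step: t_0 = -\frac{11}{2} here, and k + 1/2 divides numerator and denominator alike; C = -11/2, x = 9/8 after cancelling.
Ratio: r(k) = \frac{9}{8} * (k-9) / [(k+1)] ; factor over Q: parameters, x = \frac{9}{8}, and C = -\frac{11}{2}.


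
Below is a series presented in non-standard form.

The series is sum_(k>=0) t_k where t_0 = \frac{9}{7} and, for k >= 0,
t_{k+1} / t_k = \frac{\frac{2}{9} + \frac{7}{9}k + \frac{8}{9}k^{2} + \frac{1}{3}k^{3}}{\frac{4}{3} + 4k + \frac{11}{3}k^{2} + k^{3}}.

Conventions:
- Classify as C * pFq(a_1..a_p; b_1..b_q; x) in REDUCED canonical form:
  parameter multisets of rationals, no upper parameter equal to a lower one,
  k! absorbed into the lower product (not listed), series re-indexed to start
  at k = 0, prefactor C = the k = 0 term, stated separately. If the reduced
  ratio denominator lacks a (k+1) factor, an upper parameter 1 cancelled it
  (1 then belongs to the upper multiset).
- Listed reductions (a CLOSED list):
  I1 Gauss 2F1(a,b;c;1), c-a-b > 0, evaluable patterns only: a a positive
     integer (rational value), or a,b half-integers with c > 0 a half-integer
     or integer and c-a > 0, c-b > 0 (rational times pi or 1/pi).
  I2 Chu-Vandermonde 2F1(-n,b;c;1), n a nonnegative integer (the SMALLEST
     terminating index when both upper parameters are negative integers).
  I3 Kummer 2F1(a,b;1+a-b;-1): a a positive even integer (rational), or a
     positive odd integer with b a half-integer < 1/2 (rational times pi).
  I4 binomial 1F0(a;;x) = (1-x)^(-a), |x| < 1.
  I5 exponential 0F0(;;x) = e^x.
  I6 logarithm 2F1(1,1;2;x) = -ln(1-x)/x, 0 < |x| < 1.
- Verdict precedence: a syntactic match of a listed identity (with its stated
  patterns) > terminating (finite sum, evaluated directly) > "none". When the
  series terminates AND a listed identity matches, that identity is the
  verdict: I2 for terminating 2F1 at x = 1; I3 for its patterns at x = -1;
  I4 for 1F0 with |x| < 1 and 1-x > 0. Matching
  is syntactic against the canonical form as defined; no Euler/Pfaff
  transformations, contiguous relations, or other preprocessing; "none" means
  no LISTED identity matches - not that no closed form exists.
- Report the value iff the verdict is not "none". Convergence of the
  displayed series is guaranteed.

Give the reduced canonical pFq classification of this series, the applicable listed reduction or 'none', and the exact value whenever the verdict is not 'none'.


At argument \frac{1}{3}: a 2F1 with upper {1, 1}, lower {2}, scaled by C = \frac{9}{7}. Verdict (x = \frac{1}{3}): logarithm (I6) applies (the logarithm: parameters (1,1;2), x = \frac{1}{3}). Hence: \left(-\frac{27}{7}\right) \cdot \ln\left(\frac{2}{3}\right).

Key observation: x = \frac{1}{3} and roots of the ratio polynomials (C = 9/7, x = 1/3) are the negated parameters.
Ratio: r(k) = \frac{1}{3} * (k+1) (k+1) / [(k+2) (k+1)] - poly over poly, x = \frac{1}{3} from leading terms; C = \frac{9}{7} at k = 0.


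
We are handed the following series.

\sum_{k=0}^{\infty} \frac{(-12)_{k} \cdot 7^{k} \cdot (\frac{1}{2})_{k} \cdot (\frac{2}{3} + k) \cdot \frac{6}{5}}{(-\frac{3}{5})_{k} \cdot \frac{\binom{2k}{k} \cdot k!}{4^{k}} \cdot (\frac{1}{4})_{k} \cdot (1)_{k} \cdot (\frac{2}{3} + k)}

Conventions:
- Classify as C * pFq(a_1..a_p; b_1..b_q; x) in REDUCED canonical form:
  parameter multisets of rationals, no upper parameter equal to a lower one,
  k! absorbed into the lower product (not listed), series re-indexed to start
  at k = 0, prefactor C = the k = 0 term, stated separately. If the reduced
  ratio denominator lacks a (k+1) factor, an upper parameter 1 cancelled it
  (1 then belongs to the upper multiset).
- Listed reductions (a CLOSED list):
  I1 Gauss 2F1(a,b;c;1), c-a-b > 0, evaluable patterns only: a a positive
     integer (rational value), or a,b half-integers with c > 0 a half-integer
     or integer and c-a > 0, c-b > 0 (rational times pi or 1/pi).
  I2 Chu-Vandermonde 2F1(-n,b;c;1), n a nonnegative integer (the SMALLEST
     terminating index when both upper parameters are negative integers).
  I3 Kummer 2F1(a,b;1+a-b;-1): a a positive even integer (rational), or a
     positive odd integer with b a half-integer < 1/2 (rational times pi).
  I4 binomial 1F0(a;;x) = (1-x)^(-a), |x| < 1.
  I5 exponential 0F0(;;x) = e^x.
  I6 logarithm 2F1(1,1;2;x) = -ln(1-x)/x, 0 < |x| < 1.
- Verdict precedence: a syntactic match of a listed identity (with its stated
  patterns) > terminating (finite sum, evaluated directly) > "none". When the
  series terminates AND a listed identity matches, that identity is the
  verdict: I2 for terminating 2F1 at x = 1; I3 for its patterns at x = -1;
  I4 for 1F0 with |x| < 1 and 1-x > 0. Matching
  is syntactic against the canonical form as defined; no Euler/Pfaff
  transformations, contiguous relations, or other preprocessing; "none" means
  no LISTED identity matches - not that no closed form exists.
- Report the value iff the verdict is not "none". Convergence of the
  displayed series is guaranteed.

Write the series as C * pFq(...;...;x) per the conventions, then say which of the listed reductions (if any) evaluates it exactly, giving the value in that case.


Prefactor \frac{6}{5}, argument 7: 1F2 with upper {-12} over lower {-\frac{3}{5}, \frac{1}{4}}. Verdict: terminating. (-12)_k vanishes past k = 12, leaving a 13-term sum, computed directly. Hence: -\frac{713802336781412157290926}{36405265232031934095}.

Key observation: from the first term \frac{6}{5}: the parameter 1/2 appears in both the upper and lower lists and cancels (alongside the other common factor).
Term ratio: r(k) = 7 * (k-12) / [(k-\frac{3}{5}) (k+\frac{1}{4}) (k+1)] - rational in k, leading ratio 7; with t_0 = \frac{6}{5}, classification follows.
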